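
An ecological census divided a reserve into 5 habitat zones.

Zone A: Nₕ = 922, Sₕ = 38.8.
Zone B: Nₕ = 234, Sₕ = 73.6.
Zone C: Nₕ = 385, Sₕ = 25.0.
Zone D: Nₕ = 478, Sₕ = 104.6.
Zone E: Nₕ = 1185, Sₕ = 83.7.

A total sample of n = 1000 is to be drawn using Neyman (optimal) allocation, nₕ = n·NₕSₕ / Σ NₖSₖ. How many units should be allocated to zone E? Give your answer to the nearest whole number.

468

Σ NₕSₕ = 922·38.8 + 234·73.6 + 385·25.0 + 478·104.6 + 1185·83.7 = 211804.3.
Share for E: 99184.5/211804.3 = 0.46828.
n_E = 1000 × 0.46828 = 468.284... → 468.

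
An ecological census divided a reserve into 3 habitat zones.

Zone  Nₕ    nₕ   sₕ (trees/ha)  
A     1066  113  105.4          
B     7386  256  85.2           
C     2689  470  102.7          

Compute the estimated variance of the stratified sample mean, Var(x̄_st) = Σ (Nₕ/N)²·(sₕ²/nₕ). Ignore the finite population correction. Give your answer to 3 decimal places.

14.670

N = 11141. Term for each stratum: Wₕ²sₕ²/nₕ.
Var(x̄_st) = 0.900055 + 12.462624 + 1.307303 = 14.669981 → 14.670.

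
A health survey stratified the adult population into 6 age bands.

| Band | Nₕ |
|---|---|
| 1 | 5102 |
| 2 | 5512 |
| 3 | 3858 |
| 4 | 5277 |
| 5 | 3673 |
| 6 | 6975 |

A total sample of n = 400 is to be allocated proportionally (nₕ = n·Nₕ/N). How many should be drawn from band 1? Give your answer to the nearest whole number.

67

N = 5102 + 5512 + 3858 + 5277 + 3673 + 6975 = 30397.
n_1 = 400·5102/30397 = 67.138... → 67.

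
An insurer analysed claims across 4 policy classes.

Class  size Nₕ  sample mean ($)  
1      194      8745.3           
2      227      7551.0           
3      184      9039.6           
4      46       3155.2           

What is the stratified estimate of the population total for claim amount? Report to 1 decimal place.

1: 194·8745.3 = 1696588.2
2: 227·7551.0 = 1714077
3: 184·9039.6 = 1663286.4
4: 46·3155.2 = 145139.2
τ̂ = Σ Nₕx̄ₕ = 5219090.8.

5219090.8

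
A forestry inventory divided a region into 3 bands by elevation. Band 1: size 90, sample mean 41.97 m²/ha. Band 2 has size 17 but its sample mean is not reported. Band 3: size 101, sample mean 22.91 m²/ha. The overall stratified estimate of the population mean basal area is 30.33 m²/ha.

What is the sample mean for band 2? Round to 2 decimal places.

Σ Nₕx̄ₕ = N·μ, so 17·x̄_2 = 208·30.33 − (90·41.97 + 101·22.91).
= 6308.64 − 6091.21 = 217.43.
x̄_2 = 217.43 / 17 = 12.79 → 12.79.

12.79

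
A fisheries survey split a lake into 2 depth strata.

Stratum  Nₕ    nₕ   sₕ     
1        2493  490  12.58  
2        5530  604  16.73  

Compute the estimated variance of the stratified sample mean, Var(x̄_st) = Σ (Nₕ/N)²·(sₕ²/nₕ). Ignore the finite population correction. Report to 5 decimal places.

0.25134

N = 8023. Term for each stratum: Wₕ²sₕ²/nₕ.
Var(x̄_st) = 0.03118431 + 0.22015656 = 0.25134087 → 0.25134.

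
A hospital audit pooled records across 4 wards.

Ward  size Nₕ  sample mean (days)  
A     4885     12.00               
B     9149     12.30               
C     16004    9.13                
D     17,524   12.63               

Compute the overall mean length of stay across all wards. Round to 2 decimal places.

11.32

N = 4885 + 9149 + 16004 + 17524 = 47562.
The stratified mean weights each stratum mean by its population share Nₕ/N.
Σ Nₕx̄ₕ = 4885·12.00 + 9149·12.30 + 16004·9.13 + 17524·12.63 = 58620 + 112532.7 + 146116.52 + 221328.12 = 538597.34.
Divide by N: 538597.34 / 47562 = 11.3241... → 11.32.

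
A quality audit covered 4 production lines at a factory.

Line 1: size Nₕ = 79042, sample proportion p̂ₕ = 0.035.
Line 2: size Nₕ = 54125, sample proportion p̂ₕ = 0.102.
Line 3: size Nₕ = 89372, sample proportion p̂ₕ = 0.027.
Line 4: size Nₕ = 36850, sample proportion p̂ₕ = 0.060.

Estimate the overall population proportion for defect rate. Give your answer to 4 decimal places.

0.0498

Wₕ = Nₕ/N with N = 259389: 0.3047, 0.2087, 0.3445, 0.1421.
p̂_st = 0.3047·0.035 + 0.2087·0.102 + 0.3445·0.027 + 0.1421·0.060 ≈ 0.049776... → 0.0498.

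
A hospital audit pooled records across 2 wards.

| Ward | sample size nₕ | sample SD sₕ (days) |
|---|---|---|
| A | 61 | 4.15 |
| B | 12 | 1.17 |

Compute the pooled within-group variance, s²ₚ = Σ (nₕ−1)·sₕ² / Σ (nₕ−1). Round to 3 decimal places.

A: (61−1)·4.15² = 60·17.2225 = 1033.35
B: (12−1)·1.17² = 11·1.3689 = 15.0579
Numerator = 1048.4079; denominator = Σ(nₕ−1) = 71.
s²ₚ = 1048.4079/71 = 14.76631... → 14.766.

14.766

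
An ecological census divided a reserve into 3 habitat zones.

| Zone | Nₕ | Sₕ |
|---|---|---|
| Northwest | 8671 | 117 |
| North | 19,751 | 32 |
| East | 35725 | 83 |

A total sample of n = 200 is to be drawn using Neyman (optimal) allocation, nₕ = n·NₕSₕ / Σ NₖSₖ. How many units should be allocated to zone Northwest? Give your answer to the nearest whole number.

Northwest: NₕSₕ = 8671·117 = 1014507
North: NₕSₕ = 19751·32 = 632032
East: NₕSₕ = 35725·83 = 2965175
Σ NₕSₕ = 4611714.
n_Northwest = 200·1014507/4611714 = 43.997... → 44.

44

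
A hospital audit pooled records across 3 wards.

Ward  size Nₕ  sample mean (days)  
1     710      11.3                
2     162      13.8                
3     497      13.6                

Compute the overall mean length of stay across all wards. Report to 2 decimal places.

x̄_st = (Σ Nₕx̄ₕ) / (Σ Nₕ) = (710·11.3 + 162·13.8 + 497·13.6) / 1369
= 17017.8 / 1369 = 12.4308... → 12.43.

12.43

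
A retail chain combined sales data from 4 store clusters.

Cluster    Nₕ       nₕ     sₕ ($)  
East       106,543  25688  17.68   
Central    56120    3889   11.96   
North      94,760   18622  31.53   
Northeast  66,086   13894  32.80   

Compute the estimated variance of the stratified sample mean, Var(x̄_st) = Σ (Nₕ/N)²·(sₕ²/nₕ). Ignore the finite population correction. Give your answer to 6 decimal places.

N = 323509; Wₕ = Nₕ/N.
cluster East: (106543/323509)²·17.68²/25688 = 0.001319810
cluster Central: (56120/323509)²·11.96²/3889 = 0.001106846
cluster North: (94760/323509)²·31.53²/18622 = 0.004580353
cluster Northeast: (66086/323509)²·32.80²/13894 = 0.003231220
Sum = 0.010238229 → 0.010238.

0.010238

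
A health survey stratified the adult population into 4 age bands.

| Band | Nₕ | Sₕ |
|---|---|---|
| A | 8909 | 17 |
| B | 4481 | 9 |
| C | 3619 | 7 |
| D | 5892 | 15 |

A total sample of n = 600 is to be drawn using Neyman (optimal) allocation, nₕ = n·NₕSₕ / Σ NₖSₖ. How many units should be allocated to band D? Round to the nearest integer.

A: NₕSₕ = 8909·17 = 151453
B: NₕSₕ = 4481·9 = 40329
C: NₕSₕ = 3619·7 = 25333
D: NₕSₕ = 5892·15 = 88380
Σ NₕSₕ = 305495.
n_D = 600·88380/305495 = 173.581... → 174.

174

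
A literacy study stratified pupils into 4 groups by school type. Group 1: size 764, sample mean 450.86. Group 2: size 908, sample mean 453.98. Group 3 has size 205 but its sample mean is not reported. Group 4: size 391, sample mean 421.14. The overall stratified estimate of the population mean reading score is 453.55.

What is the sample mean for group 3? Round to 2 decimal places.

N = 764 + 908 + 205 + 391 = 2268.
Overall total = μ·N = 453.55·2268 = 1028651.4.
Subtract the known strata: 764·450.86 + 908·453.98 + 391·421.14 = 921336.62.
Remaining total for group 3: 1028651.4 − 921336.62 = 107314.78.
Divide by its size: 107314.78 / 205 = 523.4867... → 523.49.

523.49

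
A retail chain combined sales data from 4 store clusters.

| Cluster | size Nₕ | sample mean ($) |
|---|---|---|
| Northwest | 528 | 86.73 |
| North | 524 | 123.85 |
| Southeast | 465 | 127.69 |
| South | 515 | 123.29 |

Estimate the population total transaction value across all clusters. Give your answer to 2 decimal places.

233561.04

Northwest: 528·86.73 = 45793.44
North: 524·123.85 = 64897.4
Southeast: 465·127.69 = 59375.85
South: 515·123.29 = 63494.35
τ̂ = Σ Nₕx̄ₕ = 233561.04.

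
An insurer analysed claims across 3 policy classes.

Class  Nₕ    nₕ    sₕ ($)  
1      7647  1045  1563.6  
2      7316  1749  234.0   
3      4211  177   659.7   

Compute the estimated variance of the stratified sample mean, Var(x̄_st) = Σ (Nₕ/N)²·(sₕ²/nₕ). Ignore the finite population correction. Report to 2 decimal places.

495.28

N = 19174; Wₕ = Nₕ/N.
class 1: (7647/19174)²·1563.6²/1045 = 372.12750
class 2: (7316/19174)²·234.0²/1749 = 4.55789
class 3: (4211/19174)²·659.7²/177 = 118.59455
Sum = 495.27994 → 495.28.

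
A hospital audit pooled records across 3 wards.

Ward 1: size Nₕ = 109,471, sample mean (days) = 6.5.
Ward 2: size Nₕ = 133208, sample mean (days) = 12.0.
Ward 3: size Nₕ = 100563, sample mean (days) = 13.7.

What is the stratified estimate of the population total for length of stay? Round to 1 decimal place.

1: 109471·6.5 = 711561.5
2: 133208·12.0 = 1598496
3: 100563·13.7 = 1377713.1
τ̂ = Σ Nₕx̄ₕ = 3687770.6.

3687770.6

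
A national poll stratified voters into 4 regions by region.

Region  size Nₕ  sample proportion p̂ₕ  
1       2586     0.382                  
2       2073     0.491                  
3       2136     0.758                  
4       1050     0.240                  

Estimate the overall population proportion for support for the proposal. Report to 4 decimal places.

Wₕ = Nₕ/N with N = 7845: 0.3296, 0.2642, 0.2723, 0.1338.
p̂_st = 0.3296·0.382 + 0.2642·0.491 + 0.2723·0.758 + 0.1338·0.240 ≈ 0.494172... → 0.4942.

0.4942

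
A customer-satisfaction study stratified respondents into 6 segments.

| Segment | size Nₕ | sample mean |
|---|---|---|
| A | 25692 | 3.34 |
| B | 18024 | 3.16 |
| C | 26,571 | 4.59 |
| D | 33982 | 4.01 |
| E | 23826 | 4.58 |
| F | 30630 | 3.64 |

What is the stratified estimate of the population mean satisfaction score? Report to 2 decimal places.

3.92

N = 25692 + 18024 + 26571 + 33982 + 23826 + 30630 = 158725.
The stratified mean weights each stratum mean by its population share Nₕ/N.
Σ Nₕx̄ₕ = 25692·3.34 + 18024·3.16 + 26571·4.59 + 33982·4.01 + 23826·4.58 + 30630·3.64 = 85811.28 + 56955.84 + 121960.89 + 136267.82 + 109123.08 + 111493.2 = 621612.11.
Divide by N: 621612.11 / 158725 = 3.9163... → 3.92.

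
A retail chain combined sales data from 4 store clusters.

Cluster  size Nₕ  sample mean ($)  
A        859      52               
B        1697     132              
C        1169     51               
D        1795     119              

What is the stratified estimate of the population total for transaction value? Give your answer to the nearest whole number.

Estimate total by summing Nₕ·x̄ₕ over strata.
859·52 + 1697·132 + 1169·51 + 1795·119 = 44668 + 224004 + 59619 + 213605 = 541896.

541896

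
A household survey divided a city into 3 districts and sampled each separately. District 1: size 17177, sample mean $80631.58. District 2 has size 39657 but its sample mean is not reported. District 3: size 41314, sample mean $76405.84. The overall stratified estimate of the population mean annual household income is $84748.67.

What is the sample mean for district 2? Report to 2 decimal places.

95223.36

N = 17177 + 39657 + 41314 = 98148.
Overall total = μ·N = 84748.67·98148 = 8317912463.16.
Subtract the known strata: 17177·80631.58 + 41314·76405.84 = 4541639523.42.
Remaining total for district 2: 8317912463.16 − 4541639523.42 = 3776272939.74.
Divide by its size: 3776272939.74 / 39657 = 95223.3638... → 95223.36.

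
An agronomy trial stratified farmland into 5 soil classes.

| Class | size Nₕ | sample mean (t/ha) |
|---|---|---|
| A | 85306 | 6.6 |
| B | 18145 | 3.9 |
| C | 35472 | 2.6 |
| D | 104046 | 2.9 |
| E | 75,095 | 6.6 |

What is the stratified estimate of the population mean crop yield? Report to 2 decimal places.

x̄_st = (Σ Nₕx̄ₕ) / (Σ Nₕ) = (85306·6.6 + 18145·3.9 + 35472·2.6 + 104046·2.9 + 75095·6.6) / 318064
= 1523372.7 / 318064 = 4.7895... → 4.79.

4.79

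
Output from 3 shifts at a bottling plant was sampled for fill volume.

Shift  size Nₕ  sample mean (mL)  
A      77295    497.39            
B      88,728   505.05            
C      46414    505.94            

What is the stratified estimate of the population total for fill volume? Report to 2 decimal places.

Population total = Σ Nₕ·x̄ₕ (each stratum's size times its mean).
77295·497.39 + 88728·505.05 + 46414·505.94 = 38445760.05 + 44812076.4 + 23482699.16 = 106740535.61.

106740535.61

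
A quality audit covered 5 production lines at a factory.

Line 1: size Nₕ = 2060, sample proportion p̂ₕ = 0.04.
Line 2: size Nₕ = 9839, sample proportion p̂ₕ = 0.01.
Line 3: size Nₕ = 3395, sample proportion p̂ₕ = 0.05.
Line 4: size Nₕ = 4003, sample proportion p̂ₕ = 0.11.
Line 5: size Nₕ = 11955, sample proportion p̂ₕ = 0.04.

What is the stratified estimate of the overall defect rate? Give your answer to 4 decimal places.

0.0406

N = 2060 + 9839 + 3395 + 4003 + 11955 = 31252.
Overall proportion = Σ (Nₕ/N)·p̂ₕ.
Σ Nₕp̂ₕ = 82.4 + 98.39 + 169.75 + 440.33 + 478.2 = 1269.07.
1269.07 / 31252 = 0.040608... → 0.0406.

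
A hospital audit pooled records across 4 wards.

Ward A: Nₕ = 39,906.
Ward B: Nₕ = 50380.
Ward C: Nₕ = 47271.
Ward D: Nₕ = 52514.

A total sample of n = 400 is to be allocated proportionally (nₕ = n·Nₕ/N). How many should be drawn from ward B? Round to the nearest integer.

N = 39906 + 50380 + 47271 + 52514 = 190071.
n_B = 400·50380/190071 = 106.024... → 106.

106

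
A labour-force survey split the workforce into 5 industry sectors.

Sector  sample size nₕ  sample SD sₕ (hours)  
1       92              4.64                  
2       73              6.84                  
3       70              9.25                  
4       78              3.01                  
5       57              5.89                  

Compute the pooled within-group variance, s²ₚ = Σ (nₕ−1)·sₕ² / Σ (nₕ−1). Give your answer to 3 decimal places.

Degrees of freedom: 91 + 72 + 69 + 77 + 56 = 365.
Σ(nₕ−1)sₕ² = 91·21.5296 + 72·46.7856 + 69·85.5625 + 77·9.0601 + 56·34.6921 = 13871.9546.
s²ₚ = 13871.9546 / 365 = 38.00536... → 38.005.

38.005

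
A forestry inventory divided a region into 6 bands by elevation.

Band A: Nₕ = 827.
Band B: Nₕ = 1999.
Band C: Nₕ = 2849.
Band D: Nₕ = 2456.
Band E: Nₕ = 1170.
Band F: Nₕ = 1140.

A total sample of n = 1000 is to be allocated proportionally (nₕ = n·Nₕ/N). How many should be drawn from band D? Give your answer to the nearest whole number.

235

N = 827 + 1999 + 2849 + 2456 + 1170 + 1140 = 10441.
n_D = 1000·2456/10441 = 235.227... → 235.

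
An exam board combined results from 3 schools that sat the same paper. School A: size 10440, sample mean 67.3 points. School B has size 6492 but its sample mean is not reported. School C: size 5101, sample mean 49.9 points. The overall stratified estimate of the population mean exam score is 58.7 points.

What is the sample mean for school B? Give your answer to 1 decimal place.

N = 10440 + 6492 + 5101 = 22033.
Overall total = μ·N = 58.7·22033 = 1293337.1.
Subtract the known strata: 10440·67.3 + 5101·49.9 = 957151.9.
Remaining total for school B: 1293337.1 − 957151.9 = 336185.2.
Divide by its size: 336185.2 / 6492 = 51.785... → 51.8.

51.8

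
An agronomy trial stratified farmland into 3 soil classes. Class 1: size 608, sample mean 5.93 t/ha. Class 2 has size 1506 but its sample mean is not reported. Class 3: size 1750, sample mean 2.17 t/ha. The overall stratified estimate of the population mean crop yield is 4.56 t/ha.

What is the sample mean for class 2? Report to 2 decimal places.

6.78

Σ Nₕx̄ₕ = N·μ, so 1506·x̄_2 = 3864·4.56 − (608·5.93 + 1750·2.17).
= 17619.84 − 7402.94 = 10216.9.
x̄_2 = 10216.9 / 1506 = 6.7841... → 6.78.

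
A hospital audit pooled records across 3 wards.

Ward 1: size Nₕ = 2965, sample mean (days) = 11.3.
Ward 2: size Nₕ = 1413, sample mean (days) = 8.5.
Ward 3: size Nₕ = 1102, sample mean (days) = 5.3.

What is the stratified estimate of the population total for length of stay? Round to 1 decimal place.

51355.6

1: 2965·11.3 = 33504.5
2: 1413·8.5 = 12010.5
3: 1102·5.3 = 5840.6
τ̂ = Σ Nₕx̄ₕ = 51355.6.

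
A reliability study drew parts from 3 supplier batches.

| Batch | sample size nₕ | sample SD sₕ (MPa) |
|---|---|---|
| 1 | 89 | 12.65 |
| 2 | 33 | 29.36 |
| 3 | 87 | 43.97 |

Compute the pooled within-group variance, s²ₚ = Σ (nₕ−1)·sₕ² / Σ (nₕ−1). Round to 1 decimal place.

Degrees of freedom: 88 + 32 + 86 = 206.
Σ(nₕ−1)sₕ² = 88·160.0225 + 32·862.0096 + 86·1933.3609 = 207935.3246.
s²ₚ = 207935.3246 / 206 = 1009.395... → 1009.4.

1009.4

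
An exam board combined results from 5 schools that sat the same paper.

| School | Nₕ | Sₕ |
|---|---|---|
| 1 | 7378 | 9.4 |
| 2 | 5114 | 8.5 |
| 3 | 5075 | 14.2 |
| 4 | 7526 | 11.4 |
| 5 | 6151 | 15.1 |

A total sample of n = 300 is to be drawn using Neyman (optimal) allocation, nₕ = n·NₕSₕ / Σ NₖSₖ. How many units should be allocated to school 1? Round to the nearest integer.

57

Σ NₕSₕ = 7378·9.4 + 5114·8.5 + 5075·14.2 + 7526·11.4 + 6151·15.1 = 363563.7.
Share for 1: 69353.2/363563.7 = 0.19076.
n_1 = 300 × 0.19076 = 57.228... → 57.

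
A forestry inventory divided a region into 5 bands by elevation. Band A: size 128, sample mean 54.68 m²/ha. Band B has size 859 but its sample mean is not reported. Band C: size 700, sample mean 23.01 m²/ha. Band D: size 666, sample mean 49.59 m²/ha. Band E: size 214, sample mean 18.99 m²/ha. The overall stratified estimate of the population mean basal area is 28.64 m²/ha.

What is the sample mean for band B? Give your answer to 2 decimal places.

15.51

Σ Nₕx̄ₕ = N·μ, so 859·x̄_B = 2567·28.64 − (128·54.68 + 700·23.01 + 666·49.59 + 214·18.99).
= 73518.88 − 60196.84 = 13322.04.
x̄_B = 13322.04 / 859 = 15.5088... → 15.51.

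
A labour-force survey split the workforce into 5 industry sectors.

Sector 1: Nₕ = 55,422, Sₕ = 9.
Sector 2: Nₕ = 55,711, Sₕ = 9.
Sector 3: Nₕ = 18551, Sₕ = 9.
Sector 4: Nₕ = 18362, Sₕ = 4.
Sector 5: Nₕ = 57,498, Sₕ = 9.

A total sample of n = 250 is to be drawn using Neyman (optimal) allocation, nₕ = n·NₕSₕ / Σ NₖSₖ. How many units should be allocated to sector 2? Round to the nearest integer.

Σ NₕSₕ = 55422·9 + 55711·9 + 18551·9 + 18362·4 + 57498·9 = 1758086.
Share for 2: 501399/1758086 = 0.28520.
n_2 = 250 × 0.28520 = 71.299... → 71.

71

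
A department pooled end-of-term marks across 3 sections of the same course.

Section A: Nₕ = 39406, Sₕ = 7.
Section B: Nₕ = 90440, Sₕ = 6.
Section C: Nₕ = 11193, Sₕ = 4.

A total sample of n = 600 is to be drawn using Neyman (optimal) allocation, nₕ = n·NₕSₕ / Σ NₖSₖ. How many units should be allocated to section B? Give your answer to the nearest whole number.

Σ NₕSₕ = 39406·7 + 90440·6 + 11193·4 = 863254.
Share for B: 542640/863254 = 0.62860.
n_B = 600 × 0.62860 = 377.159... → 377.

377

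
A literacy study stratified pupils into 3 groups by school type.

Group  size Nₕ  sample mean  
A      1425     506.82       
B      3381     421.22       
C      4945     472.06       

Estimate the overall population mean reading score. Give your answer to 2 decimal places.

N = 1425 + 3381 + 4945 = 9751.
Overall mean = Σ (Nₕ/N)·x̄ₕ — weight by population share, not a simple average.
Σ Nₕx̄ₕ = 1425·506.82 + 3381·421.22 + 4945·472.06 = 722218.5 + 1424144.82 + 2334336.7 = 4480700.02.
Divide by N: 4480700.02 / 9751 = 459.5118... → 459.51.

459.51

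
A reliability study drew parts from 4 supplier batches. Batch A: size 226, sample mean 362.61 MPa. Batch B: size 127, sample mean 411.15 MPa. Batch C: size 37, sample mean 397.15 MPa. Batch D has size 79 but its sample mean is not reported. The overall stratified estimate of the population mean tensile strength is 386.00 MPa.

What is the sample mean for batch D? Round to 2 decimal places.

N = 226 + 127 + 37 + 79 = 469.
Overall total = μ·N = 386.00·469 = 181034.
Subtract the known strata: 226·362.61 + 127·411.15 + 37·397.15 = 148860.46.
Remaining total for batch D: 181034 − 148860.46 = 32173.54.
Divide by its size: 32173.54 / 79 = 407.26 → 407.26.

407.26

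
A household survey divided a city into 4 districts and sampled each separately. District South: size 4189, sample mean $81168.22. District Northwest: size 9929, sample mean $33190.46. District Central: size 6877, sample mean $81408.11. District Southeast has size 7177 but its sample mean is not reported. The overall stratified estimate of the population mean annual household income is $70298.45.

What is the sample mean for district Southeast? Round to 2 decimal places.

104645.76

N = 4189 + 9929 + 6877 + 7177 = 28172.
Overall total = μ·N = 70298.45·28172 = 1980447933.4.
Subtract the known strata: 4189·81168.22 + 9929·33190.46 + 6877·81408.11 = 1229405323.39.
Remaining total for district Southeast: 1980447933.4 − 1229405323.39 = 751042610.01.
Divide by its size: 751042610.01 / 7177 = 104645.7587... → 104645.76.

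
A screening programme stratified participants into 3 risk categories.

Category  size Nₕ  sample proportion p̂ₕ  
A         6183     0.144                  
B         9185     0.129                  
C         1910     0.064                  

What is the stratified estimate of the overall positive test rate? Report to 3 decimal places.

0.127

N = 6183 + 9185 + 1910 = 17278.
Overall proportion = Σ (Nₕ/N)·p̂ₕ.
Σ Nₕp̂ₕ = 890.352 + 1184.865 + 122.24 = 2197.457.
2197.457 / 17278 = 0.12718... → 0.127.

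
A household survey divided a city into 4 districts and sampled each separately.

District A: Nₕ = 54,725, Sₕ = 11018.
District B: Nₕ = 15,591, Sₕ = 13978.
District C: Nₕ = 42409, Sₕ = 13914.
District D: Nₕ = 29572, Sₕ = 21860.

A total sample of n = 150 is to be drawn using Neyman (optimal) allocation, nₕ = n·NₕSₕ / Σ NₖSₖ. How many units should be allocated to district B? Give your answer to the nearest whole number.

Σ NₕSₕ = 54725·11018 + 15591·13978 + 42409·13914 + 29572·21860 = 2057413794.
Share for B: 217930998/2057413794 = 0.10592.
n_B = 150 × 0.10592 = 15.889... → 16.

16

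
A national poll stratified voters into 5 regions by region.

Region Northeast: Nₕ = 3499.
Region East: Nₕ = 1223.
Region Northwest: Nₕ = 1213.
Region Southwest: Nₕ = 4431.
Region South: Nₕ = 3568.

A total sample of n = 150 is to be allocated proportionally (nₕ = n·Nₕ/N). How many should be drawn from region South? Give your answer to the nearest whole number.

Share of region South = 3568/13934 = 0.25606.
Allocate 150 × 0.25606 = 38.410... → 38.

38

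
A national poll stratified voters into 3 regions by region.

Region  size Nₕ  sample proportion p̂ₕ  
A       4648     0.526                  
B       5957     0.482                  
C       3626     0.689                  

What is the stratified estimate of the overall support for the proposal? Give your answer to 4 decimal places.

N = 4648 + 5957 + 3626 = 14231.
Overall proportion = Σ (Nₕ/N)·p̂ₕ.
Σ Nₕp̂ₕ = 2444.848 + 2871.274 + 2498.314 = 7814.436.
7814.436 / 14231 = 0.549114... → 0.5491.

0.5491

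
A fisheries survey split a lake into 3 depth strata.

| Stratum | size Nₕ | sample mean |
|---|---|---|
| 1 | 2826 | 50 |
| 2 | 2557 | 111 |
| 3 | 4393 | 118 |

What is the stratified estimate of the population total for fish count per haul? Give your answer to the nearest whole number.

1: 2826·50 = 141300
2: 2557·111 = 283827
3: 4393·118 = 518374
τ̂ = Σ Nₕx̄ₕ = 943501.

943501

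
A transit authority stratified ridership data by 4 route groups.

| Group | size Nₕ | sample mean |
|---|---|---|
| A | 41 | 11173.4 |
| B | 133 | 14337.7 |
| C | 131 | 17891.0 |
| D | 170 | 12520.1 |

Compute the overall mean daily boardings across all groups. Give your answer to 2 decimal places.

N = 41 + 133 + 131 + 170 = 475.
Overall mean = Σ (Nₕ/N)·x̄ₕ — weight by population share, not a simple average.
Σ Nₕx̄ₕ = 41·11173.4 + 133·14337.7 + 131·17891.0 + 170·12520.1 = 458109.4 + 1906914.1 + 2343721 + 2128417 = 6837161.5.
Divide by N: 6837161.5 / 475 = 14394.0242... → 14394.02.

14394.02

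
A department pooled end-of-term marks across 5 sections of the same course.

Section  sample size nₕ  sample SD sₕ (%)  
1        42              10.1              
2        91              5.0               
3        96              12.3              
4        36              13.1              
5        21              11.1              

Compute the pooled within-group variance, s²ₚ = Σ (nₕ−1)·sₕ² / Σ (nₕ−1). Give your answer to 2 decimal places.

104.18

Degrees of freedom: 41 + 90 + 95 + 35 + 20 = 281.
Σ(nₕ−1)sₕ² = 41·102.01 + 90·25 + 95·151.29 + 35·171.61 + 20·123.21 = 29275.51.
s²ₚ = 29275.51 / 281 = 104.1833... → 104.18.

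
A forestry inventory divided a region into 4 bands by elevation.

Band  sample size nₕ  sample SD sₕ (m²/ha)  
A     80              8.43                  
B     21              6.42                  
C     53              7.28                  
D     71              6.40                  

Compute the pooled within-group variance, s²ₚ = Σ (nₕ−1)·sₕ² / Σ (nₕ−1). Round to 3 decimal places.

54.577

Degrees of freedom: 79 + 20 + 52 + 70 = 221.
Σ(nₕ−1)sₕ² = 79·71.0649 + 20·41.2164 + 52·52.9984 + 70·40.96 = 12061.5719.
s²ₚ = 12061.5719 / 221 = 54.57725... → 54.577.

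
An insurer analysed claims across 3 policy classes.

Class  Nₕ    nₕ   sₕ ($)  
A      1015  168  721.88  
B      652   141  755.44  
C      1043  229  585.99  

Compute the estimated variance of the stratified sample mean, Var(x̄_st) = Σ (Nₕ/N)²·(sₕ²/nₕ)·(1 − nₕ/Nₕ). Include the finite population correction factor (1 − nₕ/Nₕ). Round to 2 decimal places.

720.07

N = 2710; Wₕ = Nₕ/N.
class A: (1015/2710)²·721.88²/168·(1 − 168/1015) = 363.10448
class B: (652/2710)²·755.44²/141·(1 − 141/652) = 183.61610
class C: (1043/2710)²·585.99²/229·(1 − 229/1043) = 173.34649
Sum = 720.06707 → 720.07.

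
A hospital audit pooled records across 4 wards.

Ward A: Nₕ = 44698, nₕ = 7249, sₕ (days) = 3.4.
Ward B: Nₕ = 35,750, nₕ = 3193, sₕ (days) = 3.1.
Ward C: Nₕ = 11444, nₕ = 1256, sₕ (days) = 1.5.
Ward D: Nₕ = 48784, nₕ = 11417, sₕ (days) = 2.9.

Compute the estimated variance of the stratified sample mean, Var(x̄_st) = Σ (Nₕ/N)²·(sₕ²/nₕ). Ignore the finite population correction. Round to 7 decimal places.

N = 140676. Term for each stratum: Wₕ²sₕ²/nₕ.
Var(x̄_st) = 0.0001609963 + 0.0001943733 + 0.0000118552 + 0.0000885847 = 0.0004558095 → 0.0004558.

0.0004558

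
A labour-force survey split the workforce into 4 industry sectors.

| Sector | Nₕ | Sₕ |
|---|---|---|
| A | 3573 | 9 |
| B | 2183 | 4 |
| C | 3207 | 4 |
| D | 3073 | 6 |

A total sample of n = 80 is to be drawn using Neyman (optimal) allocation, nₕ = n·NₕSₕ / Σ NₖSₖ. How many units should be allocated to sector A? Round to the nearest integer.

36

A: NₕSₕ = 3573·9 = 32157
B: NₕSₕ = 2183·4 = 8732
C: NₕSₕ = 3207·4 = 12828
D: NₕSₕ = 3073·6 = 18438
Σ NₕSₕ = 72155.
n_A = 80·32157/72155 = 35.653... → 36.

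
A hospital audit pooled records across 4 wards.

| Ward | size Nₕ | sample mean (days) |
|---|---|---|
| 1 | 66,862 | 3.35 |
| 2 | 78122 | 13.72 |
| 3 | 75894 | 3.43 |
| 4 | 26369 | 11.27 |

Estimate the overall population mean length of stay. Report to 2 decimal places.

7.50

N = 247247; weights Wₕ = Nₕ/N = (0.2704, 0.3160, 0.3070, 0.1067).
x̄_st = Σ Wₕ·x̄ₕ = 0.2704·3.35 + 0.3160·13.72 + 0.3070·3.43 + 0.1067·11.27 ≈ 7.4958...
→ 7.50.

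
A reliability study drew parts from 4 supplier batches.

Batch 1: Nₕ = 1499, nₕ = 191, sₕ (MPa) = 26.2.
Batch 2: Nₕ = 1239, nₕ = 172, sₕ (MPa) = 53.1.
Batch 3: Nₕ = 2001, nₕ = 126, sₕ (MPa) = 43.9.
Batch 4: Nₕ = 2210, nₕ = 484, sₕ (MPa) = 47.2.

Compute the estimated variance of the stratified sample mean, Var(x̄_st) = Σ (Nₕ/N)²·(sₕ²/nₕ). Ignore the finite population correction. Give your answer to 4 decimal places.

N = 6949; Wₕ = Nₕ/N.
batch 1: (1499/6949)²·26.2²/191 = 0.1672353
batch 2: (1239/6949)²·53.1²/172 = 0.5211450
batch 3: (2001/6949)²·43.9²/126 = 1.2682593
batch 4: (2210/6949)²·47.2²/484 = 0.4655631
Sum = 2.4222027 → 2.4222.

2.4222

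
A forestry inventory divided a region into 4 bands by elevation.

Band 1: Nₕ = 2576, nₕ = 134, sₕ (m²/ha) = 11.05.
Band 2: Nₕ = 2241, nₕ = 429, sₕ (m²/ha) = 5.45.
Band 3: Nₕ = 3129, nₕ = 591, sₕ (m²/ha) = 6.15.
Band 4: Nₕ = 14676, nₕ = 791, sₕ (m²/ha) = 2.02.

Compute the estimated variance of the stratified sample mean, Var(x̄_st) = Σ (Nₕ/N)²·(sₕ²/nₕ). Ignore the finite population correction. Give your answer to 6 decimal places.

0.015890

N = 22622; Wₕ = Nₕ/N.
band 1: (2576/22622)²·11.05²/134 = 0.011815429
band 2: (2241/22622)²·5.45²/429 = 0.000679450
band 3: (3129/22622)²·6.15²/591 = 0.001224368
band 4: (14676/22622)²·2.02²/791 = 0.002171099
Sum = 0.015890345 → 0.015890.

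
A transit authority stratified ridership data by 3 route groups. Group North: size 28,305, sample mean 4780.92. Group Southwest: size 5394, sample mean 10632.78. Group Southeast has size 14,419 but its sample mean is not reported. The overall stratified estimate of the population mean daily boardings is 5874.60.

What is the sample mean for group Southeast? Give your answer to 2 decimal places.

6241.55

Σ Nₕx̄ₕ = N·μ, so 14419·x̄_Southeast = 48118·5874.60 − (28305·4780.92 + 5394·10632.78).
= 282674002.8 − 192677155.92 = 89996846.88.
x̄_Southeast = 89996846.88 / 14419 = 6241.5457... → 6241.55.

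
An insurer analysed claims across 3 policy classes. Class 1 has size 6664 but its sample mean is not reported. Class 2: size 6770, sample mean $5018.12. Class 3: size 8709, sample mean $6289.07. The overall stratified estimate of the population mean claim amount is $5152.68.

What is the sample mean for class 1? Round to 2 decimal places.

3804.26

Σ Nₕx̄ₕ = N·μ, so 6664·x̄_1 = 22143·5152.68 − (6770·5018.12 + 8709·6289.07).
= 114095793.24 − 88744183.03 = 25351610.21.
x̄_1 = 25351610.21 / 6664 = 3804.2632... → 3804.26.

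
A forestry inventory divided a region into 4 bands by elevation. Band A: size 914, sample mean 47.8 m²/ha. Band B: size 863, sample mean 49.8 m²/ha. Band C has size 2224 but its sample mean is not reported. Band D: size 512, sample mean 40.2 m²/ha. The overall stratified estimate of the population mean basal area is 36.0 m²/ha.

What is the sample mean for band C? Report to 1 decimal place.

24.8

Σ Nₕx̄ₕ = N·μ, so 2224·x̄_C = 4513·36.0 − (914·47.8 + 863·49.8 + 512·40.2).
= 162468 − 107249 = 55219.
x̄_C = 55219 / 2224 = 24.829... → 24.8.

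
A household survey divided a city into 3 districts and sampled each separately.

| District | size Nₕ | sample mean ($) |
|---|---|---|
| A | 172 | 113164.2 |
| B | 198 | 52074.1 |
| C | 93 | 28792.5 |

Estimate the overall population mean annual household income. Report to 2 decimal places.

N = 463; weights Wₕ = Nₕ/N = (0.3715, 0.4276, 0.2009).
x̄_st = Σ Wₕ·x̄ₕ = 0.3715·113164.2 + 0.4276·52074.1 + 0.2009·28792.5 ≈ 70092.0447...
→ 70092.04.

70092.04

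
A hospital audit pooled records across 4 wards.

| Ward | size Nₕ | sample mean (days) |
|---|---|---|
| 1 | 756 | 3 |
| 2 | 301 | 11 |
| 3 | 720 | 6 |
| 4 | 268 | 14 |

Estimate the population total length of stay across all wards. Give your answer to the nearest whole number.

13651

1: 756·3 = 2268
2: 301·11 = 3311
3: 720·6 = 4320
4: 268·14 = 3752
τ̂ = Σ Nₕx̄ₕ = 13651.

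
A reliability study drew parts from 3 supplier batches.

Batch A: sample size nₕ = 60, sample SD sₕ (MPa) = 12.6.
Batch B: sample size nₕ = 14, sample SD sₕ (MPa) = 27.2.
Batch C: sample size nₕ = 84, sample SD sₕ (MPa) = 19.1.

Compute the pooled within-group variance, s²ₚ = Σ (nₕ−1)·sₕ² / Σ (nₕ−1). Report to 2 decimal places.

A: (60−1)·12.6² = 59·158.76 = 9366.84
B: (14−1)·27.2² = 13·739.84 = 9617.92
C: (84−1)·19.1² = 83·364.81 = 30279.23
Numerator = 49263.99; denominator = Σ(nₕ−1) = 155.
s²ₚ = 49263.99/155 = 317.8322... → 317.83.

317.83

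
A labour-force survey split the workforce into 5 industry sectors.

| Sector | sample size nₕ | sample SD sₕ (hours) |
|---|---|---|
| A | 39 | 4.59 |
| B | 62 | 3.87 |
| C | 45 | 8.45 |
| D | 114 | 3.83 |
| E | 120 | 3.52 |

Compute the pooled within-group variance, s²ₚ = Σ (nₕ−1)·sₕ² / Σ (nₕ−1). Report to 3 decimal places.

Degrees of freedom: 38 + 61 + 44 + 113 + 119 = 375.
Σ(nₕ−1)sₕ² = 38·21.0681 + 61·14.9769 + 44·71.4025 + 113·14.6689 + 119·12.3904 = 7987.932.
s²ₚ = 7987.932 / 375 = 21.30115... → 21.301.

21.301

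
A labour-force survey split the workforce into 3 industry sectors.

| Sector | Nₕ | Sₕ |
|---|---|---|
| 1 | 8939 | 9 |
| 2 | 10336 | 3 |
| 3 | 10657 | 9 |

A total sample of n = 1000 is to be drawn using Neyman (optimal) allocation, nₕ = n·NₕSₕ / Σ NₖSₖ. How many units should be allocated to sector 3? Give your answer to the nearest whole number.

463

Σ NₕSₕ = 8939·9 + 10336·3 + 10657·9 = 207372.
Share for 3: 95913/207372 = 0.46252.
n_3 = 1000 × 0.46252 = 462.517... → 463.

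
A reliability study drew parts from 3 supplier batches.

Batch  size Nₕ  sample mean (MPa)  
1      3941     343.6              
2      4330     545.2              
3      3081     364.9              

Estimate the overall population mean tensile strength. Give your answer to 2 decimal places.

x̄_st = (Σ Nₕx̄ₕ) / (Σ Nₕ) = (3941·343.6 + 4330·545.2 + 3081·364.9) / 11352
= 4839100.5 / 11352 = 426.2774... → 426.28.

426.28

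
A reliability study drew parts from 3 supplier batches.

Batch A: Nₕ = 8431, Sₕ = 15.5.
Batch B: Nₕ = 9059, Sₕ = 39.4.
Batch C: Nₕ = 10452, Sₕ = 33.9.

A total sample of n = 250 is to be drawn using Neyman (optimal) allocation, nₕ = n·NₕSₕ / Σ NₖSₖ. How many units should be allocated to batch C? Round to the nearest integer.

Σ NₕSₕ = 8431·15.5 + 9059·39.4 + 10452·33.9 = 841927.9.
Share for C: 354322.8/841927.9 = 0.42085.
n_C = 250 × 0.42085 = 105.212... → 105.

105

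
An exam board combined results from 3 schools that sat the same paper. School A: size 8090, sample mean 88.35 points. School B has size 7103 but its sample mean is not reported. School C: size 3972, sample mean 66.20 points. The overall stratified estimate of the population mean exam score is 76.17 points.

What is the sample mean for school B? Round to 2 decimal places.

67.87

Σ Nₕx̄ₕ = N·μ, so 7103·x̄_B = 19165·76.17 − (8090·88.35 + 3972·66.20).
= 1459798.05 − 977697.9 = 482100.15.
x̄_B = 482100.15 / 7103 = 67.8728... → 67.87.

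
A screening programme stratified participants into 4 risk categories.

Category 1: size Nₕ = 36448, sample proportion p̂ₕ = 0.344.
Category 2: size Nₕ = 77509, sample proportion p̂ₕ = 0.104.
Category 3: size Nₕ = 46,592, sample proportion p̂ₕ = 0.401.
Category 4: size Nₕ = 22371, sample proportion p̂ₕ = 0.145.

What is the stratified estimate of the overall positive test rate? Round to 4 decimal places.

0.2325

Wₕ = Nₕ/N with N = 182920: 0.1993, 0.4237, 0.2547, 0.1223.
p̂_st = 0.1993·0.344 + 0.4237·0.104 + 0.2547·0.401 + 0.1223·0.145 ≈ 0.232485... → 0.2325.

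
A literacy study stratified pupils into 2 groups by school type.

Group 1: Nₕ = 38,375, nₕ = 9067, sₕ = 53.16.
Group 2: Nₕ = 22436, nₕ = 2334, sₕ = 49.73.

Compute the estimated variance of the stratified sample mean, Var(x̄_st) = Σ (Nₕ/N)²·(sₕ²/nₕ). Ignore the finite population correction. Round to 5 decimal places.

0.26835

N = 60811. Term for each stratum: Wₕ²sₕ²/nₕ.
Var(x̄_st) = 0.12411916 + 0.14423234 = 0.26835149 → 0.26835.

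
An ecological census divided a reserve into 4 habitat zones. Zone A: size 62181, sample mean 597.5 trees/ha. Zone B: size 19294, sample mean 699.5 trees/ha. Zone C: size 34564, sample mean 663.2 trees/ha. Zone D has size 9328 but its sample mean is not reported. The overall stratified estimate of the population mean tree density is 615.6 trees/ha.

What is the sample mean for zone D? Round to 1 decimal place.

Σ Nₕx̄ₕ = N·μ, so 9328·x̄_D = 125367·615.6 − (62181·597.5 + 19294·699.5 + 34564·663.2).
= 77175925.2 − 73572145.3 = 3603779.9.
x̄_D = 3603779.9 / 9328 = 386.340... → 386.3.

386.3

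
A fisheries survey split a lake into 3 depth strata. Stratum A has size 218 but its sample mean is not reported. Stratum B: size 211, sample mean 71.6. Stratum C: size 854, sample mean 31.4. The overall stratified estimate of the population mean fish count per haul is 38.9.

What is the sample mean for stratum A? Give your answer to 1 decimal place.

N = 218 + 211 + 854 = 1283.
Overall total = μ·N = 38.9·1283 = 49908.7.
Subtract the known strata: 211·71.6 + 854·31.4 = 41923.2.
Remaining total for stratum A: 49908.7 − 41923.2 = 7985.5.
Divide by its size: 7985.5 / 218 = 36.631... → 36.6.

36.6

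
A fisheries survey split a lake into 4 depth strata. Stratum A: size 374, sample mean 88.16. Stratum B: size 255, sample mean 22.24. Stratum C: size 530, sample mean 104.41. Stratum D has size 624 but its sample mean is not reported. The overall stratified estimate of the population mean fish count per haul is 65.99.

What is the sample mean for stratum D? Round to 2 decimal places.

37.95

N = 374 + 255 + 530 + 624 = 1783.
Overall total = μ·N = 65.99·1783 = 117660.17.
Subtract the known strata: 374·88.16 + 255·22.24 + 530·104.41 = 93980.34.
Remaining total for stratum D: 117660.17 − 93980.34 = 23679.83.
Divide by its size: 23679.83 / 624 = 37.9484... → 37.95.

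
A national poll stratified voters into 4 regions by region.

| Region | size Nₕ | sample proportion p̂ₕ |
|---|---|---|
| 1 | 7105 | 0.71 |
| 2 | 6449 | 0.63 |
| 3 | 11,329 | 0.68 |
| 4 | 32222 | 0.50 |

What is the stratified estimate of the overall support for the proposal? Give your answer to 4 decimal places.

0.5765

N = 7105 + 6449 + 11329 + 32222 = 57105.
Overall proportion = Σ (Nₕ/N)·p̂ₕ.
Σ Nₕp̂ₕ = 5044.55 + 4062.87 + 7703.72 + 16111 = 32922.14.
32922.14 / 57105 = 0.576519... → 0.5765.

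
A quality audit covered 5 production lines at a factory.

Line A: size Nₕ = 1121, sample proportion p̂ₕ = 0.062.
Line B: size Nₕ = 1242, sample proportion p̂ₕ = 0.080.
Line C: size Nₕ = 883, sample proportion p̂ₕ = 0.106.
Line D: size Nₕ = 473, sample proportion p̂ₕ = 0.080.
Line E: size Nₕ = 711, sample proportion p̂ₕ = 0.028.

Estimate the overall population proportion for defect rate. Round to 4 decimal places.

N = 1121 + 1242 + 883 + 473 + 711 = 4430.
Overall proportion = Σ (Nₕ/N)·p̂ₕ.
Σ Nₕp̂ₕ = 69.502 + 99.36 + 93.598 + 37.84 + 19.908 = 320.208.
320.208 / 4430 = 0.072282... → 0.0723.

0.0723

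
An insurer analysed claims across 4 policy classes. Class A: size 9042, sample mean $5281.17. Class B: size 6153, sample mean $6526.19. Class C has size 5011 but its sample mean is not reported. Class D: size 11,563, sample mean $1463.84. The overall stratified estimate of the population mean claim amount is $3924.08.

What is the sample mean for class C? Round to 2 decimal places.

N = 9042 + 6153 + 5011 + 11563 = 31769.
Overall total = μ·N = 3924.08·31769 = 124664097.52.
Subtract the known strata: 9042·5281.17 + 6153·6526.19 + 11563·1463.84 = 104834368.13.
Remaining total for class C: 124664097.52 − 104834368.13 = 19829729.39.
Divide by its size: 19829729.39 / 5011 = 3957.2400... → 3957.24.

3957.24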